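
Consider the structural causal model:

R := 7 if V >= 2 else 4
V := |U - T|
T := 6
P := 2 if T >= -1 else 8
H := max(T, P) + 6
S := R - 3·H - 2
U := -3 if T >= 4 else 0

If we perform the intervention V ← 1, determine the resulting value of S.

Under do(V=1), the mechanism V := |U - T| is discarded; V is fixed at 1.
P = 2 if T >= -1 else 8  [with T=6]  = 2
H = max(T, P) + 6  [with T=6, P=2]  = 12
R = 7 if V >= 2 else 4  [with V=1]  = 4
S = R - 3·H - 2  [with R=4, H=12]  = -34

-34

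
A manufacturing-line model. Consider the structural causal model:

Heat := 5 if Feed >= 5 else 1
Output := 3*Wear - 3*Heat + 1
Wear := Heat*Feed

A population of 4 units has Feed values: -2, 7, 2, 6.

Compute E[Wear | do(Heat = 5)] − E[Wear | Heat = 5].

do(Heat=5) breaks Heat's dependence on Feed. With Heat=5 fixed, Wear across the units is -10, 35, 10, 30, mean 16.25.
Conditioning on Heat=5 selects the 2 unit(s) with Feed ∈ {7, 6}. Their Wear values: 35, 30. Mean = 32.5.
Difference = 16.25 − 32.5 = -16.25.

-16.25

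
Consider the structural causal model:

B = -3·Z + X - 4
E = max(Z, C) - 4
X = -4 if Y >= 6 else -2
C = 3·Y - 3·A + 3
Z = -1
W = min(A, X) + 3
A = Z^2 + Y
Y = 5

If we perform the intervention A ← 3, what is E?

5

The intervention breaks the incoming arrows to A: A = Z^2 + Y no longer applies, and A = 3.
C = 3·Y - 3·A + 3  [with Y=5, A=3]  = 9
E = max(Z, C) - 4  [with Z=-1, C=9]  = 5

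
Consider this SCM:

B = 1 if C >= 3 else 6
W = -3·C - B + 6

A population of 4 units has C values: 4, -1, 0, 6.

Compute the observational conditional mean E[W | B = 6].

1.5

E[W|B=6] averages over only the 2 units with B=6 (C = -1, 0): W = 3, 0, mean 1.5.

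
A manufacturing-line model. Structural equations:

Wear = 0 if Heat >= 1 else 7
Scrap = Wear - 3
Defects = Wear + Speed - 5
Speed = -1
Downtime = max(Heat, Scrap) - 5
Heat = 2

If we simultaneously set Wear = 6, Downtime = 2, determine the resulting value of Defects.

0

Setting Wear = 6, Downtime = 2 by intervention discards those variables' equations.
Defects = Wear + Speed - 5  [with Wear=6, Speed=-1]  = 0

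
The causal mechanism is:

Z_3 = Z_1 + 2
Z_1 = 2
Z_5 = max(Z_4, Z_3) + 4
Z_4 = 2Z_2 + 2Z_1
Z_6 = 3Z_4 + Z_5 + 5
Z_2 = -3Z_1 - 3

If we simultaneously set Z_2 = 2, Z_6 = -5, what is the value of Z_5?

12

Setting Z_2 = 2, Z_6 = -5 by intervention discards those variables' equations.
Z_3 = Z_1 + 2  [with Z_1=2]  = 4
Z_4 = 2Z_2 + 2Z_1  [with Z_2=2, Z_1=2]  = 8
Z_5 = max(Z_4, Z_3) + 4  [with Z_4=8, Z_3=4]  = 12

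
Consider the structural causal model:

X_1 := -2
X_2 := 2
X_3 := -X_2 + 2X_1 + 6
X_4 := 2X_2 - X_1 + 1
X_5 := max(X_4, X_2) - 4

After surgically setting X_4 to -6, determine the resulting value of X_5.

-2

Intervening sets X_4 = -6 and removes its equation (X_4 := 2X_2 - X_1 + 1).
X_5 = max(X_4, X_2) - 4  [with X_4=-6, X_2=2]  = -2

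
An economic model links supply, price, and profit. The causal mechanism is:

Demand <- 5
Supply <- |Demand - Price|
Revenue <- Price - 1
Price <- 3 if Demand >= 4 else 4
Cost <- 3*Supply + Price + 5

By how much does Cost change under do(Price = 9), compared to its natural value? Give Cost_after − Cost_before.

Under do(Price=9), the mechanism Price <- 3 if Demand >= 4 else 4 is discarded; Price is fixed at 9.
Supply = |Demand - Price|  [with Demand=5, Price=9]  = 4
Cost = 3*Supply + Price + 5  [with Supply=4, Price=9]  = 26
Without intervention: Price = 3 if Demand >= 4 else 4  [with Demand=5]  = 3; Supply = |Demand - Price|  [with Demand=5, Price=3]  = 2; Cost = 3*Supply + Price + 5  [with Supply=2, Price=3]  = 14.
Change = 26 − 14 = 12.

12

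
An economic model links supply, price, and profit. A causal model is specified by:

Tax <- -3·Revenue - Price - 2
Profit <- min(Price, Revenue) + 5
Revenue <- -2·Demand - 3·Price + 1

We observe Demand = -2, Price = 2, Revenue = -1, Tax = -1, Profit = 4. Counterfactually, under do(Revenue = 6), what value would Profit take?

7

do(Revenue=6) replaces the equation Revenue <- -2·Demand - 3·Price + 1 with the constant Revenue = 6.
Profit = min(Price, Revenue) + 5  [with Price=2, Revenue=6]  = 7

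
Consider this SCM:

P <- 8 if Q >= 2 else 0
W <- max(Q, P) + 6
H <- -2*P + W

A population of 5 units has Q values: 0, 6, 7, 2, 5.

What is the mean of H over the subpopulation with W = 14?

-2

Conditioning on W=14 selects the 4 unit(s) with Q ∈ {6, 7, 2, 5}. Their H values: -2, -2, -2, -2. Mean = -2.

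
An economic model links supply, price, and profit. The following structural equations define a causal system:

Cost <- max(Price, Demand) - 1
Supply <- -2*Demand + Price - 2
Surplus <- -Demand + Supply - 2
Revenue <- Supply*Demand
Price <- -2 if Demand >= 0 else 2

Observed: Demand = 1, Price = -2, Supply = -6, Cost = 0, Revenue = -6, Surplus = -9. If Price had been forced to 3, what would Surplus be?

-4

Under do(Price=3), the mechanism Price <- -2 if Demand >= 0 else 2 is discarded; Price is fixed at 3.
Supply = -2*Demand + Price - 2  [with Demand=1, Price=3]  = -1
Surplus = -Demand + Supply - 2  [with Demand=1, Supply=-1]  = -4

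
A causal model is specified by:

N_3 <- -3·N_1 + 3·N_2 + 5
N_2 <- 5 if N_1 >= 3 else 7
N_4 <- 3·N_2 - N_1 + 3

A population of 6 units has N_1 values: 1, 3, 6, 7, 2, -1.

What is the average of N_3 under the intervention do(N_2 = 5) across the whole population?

The intervention sets N_2=5 in all 6 units regardless of N_1. Recomputing N_3 per unit gives 17, 11, 2, -1, 14, 23; average 11.

11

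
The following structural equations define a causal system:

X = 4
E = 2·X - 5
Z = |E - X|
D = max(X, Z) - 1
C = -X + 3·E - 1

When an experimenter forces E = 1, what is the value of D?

3

Under do(E=1), the mechanism E = 2·X - 5 is discarded; E is fixed at 1.
Z = |E - X|  [with E=1, X=4]  = 3
D = max(X, Z) - 1  [with X=4, Z=3]  = 3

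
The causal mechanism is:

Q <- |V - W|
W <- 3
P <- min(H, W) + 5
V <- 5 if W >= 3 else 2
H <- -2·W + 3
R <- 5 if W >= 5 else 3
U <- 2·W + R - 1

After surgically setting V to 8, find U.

do(V=8) replaces the equation V <- 5 if W >= 3 else 2 with the constant V = 8.
Since U is not a descendant of the intervened variable, it is unaffected.
R = 5 if W >= 5 else 3  [with W=3]  = 3
U = 2·W + R - 1  [with W=3, R=3]  = 8

8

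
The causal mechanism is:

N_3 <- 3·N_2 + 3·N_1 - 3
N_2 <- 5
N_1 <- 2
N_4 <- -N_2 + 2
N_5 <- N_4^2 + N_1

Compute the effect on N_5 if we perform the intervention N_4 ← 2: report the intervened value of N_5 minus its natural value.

Intervening sets N_4 = 2 and removes its equation (N_4 <- -N_2 + 2).
N_5 = N_4^2 + N_1  [with N_4=2, N_1=2]  = 6
Without intervention: N_4 = -N_2 + 2  [with N_2=5]  = -3; N_5 = N_4^2 + N_1  [with N_4=-3, N_1=2]  = 11.
Change = 6 − 11 = -5.

-5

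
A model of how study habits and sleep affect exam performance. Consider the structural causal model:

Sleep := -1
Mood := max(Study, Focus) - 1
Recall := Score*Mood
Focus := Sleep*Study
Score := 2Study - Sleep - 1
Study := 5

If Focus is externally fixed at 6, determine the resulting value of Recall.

50

The intervention breaks the incoming arrows to Focus: Focus := Sleep*Study no longer applies, and Focus = 6.
Score = 2Study - Sleep - 1  [with Study=5, Sleep=-1]  = 10
Mood = max(Study, Focus) - 1  [with Study=5, Focus=6]  = 5
Recall = Score*Mood  [with Score=10, Mood=5]  = 50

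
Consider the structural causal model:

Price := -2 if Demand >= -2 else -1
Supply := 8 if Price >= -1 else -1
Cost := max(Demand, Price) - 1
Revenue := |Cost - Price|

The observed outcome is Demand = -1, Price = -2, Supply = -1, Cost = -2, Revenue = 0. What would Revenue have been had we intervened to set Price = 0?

do(Price=0) replaces the equation Price := -2 if Demand >= -2 else -1 with the constant Price = 0.
Cost = max(Demand, Price) - 1  [with Demand=-1, Price=0]  = -1
Revenue = |Cost - Price|  [with Cost=-1, Price=0]  = 1

1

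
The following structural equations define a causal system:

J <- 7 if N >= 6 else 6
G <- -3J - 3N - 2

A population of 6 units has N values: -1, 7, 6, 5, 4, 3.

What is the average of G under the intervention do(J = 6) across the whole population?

-32

Every unit gets J=6 under the intervention. G values become -17, -41, -38, -35, -32, -29; E[G|do(J=6)] = -32.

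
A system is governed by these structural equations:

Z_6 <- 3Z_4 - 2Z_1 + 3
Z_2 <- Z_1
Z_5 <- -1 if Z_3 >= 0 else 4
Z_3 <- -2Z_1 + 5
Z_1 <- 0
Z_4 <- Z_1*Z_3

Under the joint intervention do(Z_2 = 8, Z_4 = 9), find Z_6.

The joint intervention fixes Z_2 = 8, Z_4 = 9, removing each variable's own equation.
Z_6 = 3Z_4 - 2Z_1 + 3  [with Z_4=9, Z_1=0]  = 30

30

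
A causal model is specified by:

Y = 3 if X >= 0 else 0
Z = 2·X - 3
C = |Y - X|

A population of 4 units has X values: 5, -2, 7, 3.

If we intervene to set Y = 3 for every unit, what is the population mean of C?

Every unit gets Y=3 under the intervention. C values become 2, 5, 4, 0; E[C|do(Y=3)] = 2.75.

2.75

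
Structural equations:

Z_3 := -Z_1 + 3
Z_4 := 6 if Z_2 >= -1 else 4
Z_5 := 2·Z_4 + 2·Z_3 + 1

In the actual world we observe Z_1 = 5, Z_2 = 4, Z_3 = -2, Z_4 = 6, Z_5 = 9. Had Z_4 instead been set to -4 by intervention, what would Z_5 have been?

-11

Intervening sets Z_4 = -4 and removes its equation (Z_4 := 6 if Z_2 >= -1 else 4).
Z_3 = -Z_1 + 3  [with Z_1=5]  = -2
Z_5 = 2·Z_4 + 2·Z_3 + 1  [with Z_4=-4, Z_3=-2]  = -11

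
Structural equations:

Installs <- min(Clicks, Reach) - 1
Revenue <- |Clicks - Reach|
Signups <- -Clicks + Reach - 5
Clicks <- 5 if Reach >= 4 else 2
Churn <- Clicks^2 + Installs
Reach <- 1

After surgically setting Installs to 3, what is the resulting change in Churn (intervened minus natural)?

do(Installs=3) replaces the equation Installs <- min(Clicks, Reach) - 1 with the constant Installs = 3.
Clicks = 5 if Reach >= 4 else 2  [with Reach=1]  = 2
Churn = Clicks^2 + Installs  [with Clicks=2, Installs=3]  = 7
Without intervention: Clicks = 5 if Reach >= 4 else 2  [with Reach=1]  = 2; Installs = min(Clicks, Reach) - 1  [with Clicks=2, Reach=1]  = 0; Churn = Clicks^2 + Installs  [with Clicks=2, Installs=0]  = 4.
Change = 7 − 4 = 3.

3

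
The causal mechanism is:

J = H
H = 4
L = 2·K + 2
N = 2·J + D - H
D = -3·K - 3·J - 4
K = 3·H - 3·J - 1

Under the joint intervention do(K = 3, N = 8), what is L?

8

The joint intervention fixes K = 3, N = 8, removing each variable's own equation.
L = 2·K + 2  [with K=3]  = 8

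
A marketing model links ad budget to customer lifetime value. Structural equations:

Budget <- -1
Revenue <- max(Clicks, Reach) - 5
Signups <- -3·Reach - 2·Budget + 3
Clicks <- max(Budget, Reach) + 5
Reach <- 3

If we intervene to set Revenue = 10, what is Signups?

-4

The intervention breaks the incoming arrows to Revenue: Revenue <- max(Clicks, Reach) - 5 no longer applies, and Revenue = 10.
Since Signups is not a descendant of the intervened variable, it is unaffected.
Signups = -3·Reach - 2·Budget + 3  [with Reach=3, Budget=-1]  = -4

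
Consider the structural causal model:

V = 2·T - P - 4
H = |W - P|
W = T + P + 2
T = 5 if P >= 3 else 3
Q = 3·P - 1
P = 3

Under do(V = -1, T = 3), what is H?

The joint intervention fixes V = -1, T = 3, removing each variable's own equation.
W = T + P + 2  [with T=3, P=3]  = 8
H = |W - P|  [with W=8, P=3]  = 5

5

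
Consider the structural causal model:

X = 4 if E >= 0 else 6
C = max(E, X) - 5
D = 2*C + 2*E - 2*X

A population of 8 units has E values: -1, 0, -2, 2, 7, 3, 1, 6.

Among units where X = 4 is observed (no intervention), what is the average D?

Conditioning on X=4 selects the 6 unit(s) with E ∈ {0, 2, 7, 3, 1, 6}. Their D values: -10, -6, 10, -4, -8, 6. Mean = -2.

-2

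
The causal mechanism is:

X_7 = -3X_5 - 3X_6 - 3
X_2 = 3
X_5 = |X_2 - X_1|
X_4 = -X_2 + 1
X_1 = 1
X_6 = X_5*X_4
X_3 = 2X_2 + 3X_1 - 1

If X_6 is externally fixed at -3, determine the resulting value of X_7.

0

Intervening sets X_6 = -3 and removes its equation (X_6 = X_5*X_4).
X_5 = |X_2 - X_1|  [with X_2=3, X_1=1]  = 2
X_7 = -3X_5 - 3X_6 - 3  [with X_5=2, X_6=-3]  = 0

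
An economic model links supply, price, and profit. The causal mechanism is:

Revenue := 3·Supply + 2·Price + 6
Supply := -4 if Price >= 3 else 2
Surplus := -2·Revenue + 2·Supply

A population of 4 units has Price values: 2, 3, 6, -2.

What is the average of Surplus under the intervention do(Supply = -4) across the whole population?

Every unit gets Supply=-4 under the intervention. Surplus values become -4, -8, -20, 12; E[Surplus|do(Supply=-4)] = -5.

-5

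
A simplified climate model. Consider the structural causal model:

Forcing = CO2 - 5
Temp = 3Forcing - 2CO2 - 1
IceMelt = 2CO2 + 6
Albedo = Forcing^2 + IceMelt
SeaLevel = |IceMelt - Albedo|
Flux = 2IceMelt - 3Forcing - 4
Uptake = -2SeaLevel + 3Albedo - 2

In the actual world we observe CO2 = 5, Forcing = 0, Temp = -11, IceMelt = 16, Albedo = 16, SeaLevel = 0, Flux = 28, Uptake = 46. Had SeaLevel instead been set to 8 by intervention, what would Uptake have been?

30

Intervening sets SeaLevel = 8 and removes its equation (SeaLevel = |IceMelt - Albedo|).
Forcing = CO2 - 5  [with CO2=5]  = 0
IceMelt = 2CO2 + 6  [with CO2=5]  = 16
Albedo = Forcing^2 + IceMelt  [with Forcing=0, IceMelt=16]  = 16
Uptake = -2SeaLevel + 3Albedo - 2  [with SeaLevel=8, Albedo=16]  = 30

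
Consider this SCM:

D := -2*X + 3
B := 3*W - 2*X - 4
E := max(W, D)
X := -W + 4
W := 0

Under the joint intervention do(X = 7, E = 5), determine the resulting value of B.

-18

The joint intervention fixes X = 7, E = 5, removing each variable's own equation.
B = 3*W - 2*X - 4  [with W=0, X=7]  = -18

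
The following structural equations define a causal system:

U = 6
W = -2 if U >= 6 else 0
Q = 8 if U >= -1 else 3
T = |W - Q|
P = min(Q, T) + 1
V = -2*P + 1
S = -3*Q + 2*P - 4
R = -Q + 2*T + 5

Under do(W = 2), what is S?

-14

Under do(W=2), the mechanism W = -2 if U >= 6 else 0 is discarded; W is fixed at 2.
Q = 8 if U >= -1 else 3  [with U=6]  = 8
T = |W - Q|  [with W=2, Q=8]  = 6
P = min(Q, T) + 1  [with Q=8, T=6]  = 7
S = -3*Q + 2*P - 4  [with Q=8, P=7]  = -14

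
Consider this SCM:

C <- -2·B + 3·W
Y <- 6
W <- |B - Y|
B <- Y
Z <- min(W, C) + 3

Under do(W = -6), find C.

The intervention breaks the incoming arrows to W: W <- |B - Y| no longer applies, and W = -6.
B = Y  [with Y=6]  = 6
C = -2·B + 3·W  [with B=6, W=-6]  = -30

-30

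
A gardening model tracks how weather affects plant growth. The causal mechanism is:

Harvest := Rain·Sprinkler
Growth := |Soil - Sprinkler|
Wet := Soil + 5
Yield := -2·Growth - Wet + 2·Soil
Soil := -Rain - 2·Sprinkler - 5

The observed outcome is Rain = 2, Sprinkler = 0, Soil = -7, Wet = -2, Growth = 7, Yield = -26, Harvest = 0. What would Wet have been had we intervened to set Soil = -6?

-1

The intervention breaks the incoming arrows to Soil: Soil := -Rain - 2·Sprinkler - 5 no longer applies, and Soil = -6.
Wet = Soil + 5  [with Soil=-6]  = -1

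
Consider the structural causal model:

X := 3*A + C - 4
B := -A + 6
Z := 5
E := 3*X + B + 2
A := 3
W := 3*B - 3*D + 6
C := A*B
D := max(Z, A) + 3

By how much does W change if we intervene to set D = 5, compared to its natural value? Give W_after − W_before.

do(D=5) replaces the equation D := max(Z, A) + 3 with the constant D = 5.
B = -A + 6  [with A=3]  = 3
W = 3*B - 3*D + 6  [with B=3, D=5]  = 0
Without intervention: B = -A + 6  [with A=3]  = 3; D = max(Z, A) + 3  [with Z=5, A=3]  = 8; W = 3*B - 3*D + 6  [with B=3, D=8]  = -9.
Change = 0 − (-9) = 9.

9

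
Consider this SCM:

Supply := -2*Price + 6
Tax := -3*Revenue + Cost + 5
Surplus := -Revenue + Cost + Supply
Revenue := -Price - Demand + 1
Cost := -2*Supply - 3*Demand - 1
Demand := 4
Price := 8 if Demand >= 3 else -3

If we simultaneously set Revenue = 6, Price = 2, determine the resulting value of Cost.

-17

Setting Revenue = 6, Price = 2 by intervention discards those variables' equations.
Supply = -2*Price + 6  [with Price=2]  = 2
Cost = -2*Supply - 3*Demand - 1  [with Supply=2, Demand=4]  = -17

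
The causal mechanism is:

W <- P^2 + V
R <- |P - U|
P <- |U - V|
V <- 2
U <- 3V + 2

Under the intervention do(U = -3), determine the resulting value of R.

do(U=-3) replaces the equation U <- 3V + 2 with the constant U = -3.
P = |U - V|  [with U=-3, V=2]  = 5
R = |P - U|  [with P=5, U=-3]  = 8

8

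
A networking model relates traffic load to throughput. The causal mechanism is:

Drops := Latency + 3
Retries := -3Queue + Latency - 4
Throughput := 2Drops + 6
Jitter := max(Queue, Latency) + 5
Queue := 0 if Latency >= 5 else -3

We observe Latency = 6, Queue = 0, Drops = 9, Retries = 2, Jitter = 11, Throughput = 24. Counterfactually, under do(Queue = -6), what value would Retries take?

Under do(Queue=-6), the mechanism Queue := 0 if Latency >= 5 else -3 is discarded; Queue is fixed at -6.
Retries = -3Queue + Latency - 4  [with Queue=-6, Latency=6]  = 20

20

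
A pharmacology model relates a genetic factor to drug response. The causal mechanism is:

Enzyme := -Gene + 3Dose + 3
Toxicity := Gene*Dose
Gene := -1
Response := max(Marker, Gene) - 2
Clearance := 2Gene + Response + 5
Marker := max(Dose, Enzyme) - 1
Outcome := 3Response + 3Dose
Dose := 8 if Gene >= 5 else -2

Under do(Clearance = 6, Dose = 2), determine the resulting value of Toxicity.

-2

Under do(Clearance = 6, Dose = 2), each intervened variable's structural equation is replaced by its fixed value.
Toxicity = Gene*Dose  [with Gene=-1, Dose=2]  = -2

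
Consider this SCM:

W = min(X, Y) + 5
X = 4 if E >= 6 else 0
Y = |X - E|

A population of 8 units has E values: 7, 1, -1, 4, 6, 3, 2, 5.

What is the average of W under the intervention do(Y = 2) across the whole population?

5.5

The intervention sets Y=2 in all 8 units regardless of E. Recomputing W per unit gives 7, 5, 5, 5, 7, 5, 5, 5; average 5.5.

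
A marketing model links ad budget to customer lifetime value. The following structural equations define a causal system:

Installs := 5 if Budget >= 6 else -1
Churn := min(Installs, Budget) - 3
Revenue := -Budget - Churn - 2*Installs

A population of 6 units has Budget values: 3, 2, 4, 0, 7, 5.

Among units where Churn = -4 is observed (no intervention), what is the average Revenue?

Conditioning on Churn=-4 selects the 5 unit(s) with Budget ∈ {3, 2, 4, 0, 5}. Their Revenue values: 3, 4, 2, 6, 1. Mean = 3.2.

3.2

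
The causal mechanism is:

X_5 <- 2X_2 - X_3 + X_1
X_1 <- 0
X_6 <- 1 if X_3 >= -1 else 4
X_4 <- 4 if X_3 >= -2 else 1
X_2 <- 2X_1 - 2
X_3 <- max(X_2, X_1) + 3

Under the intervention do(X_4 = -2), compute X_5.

-7

Intervening sets X_4 = -2 and removes its equation (X_4 <- 4 if X_3 >= -2 else 1).
No directed path runs from X_4 to X_5, so X_5 keeps its natural value.
X_2 = 2X_1 - 2  [with X_1=0]  = -2
X_3 = max(X_2, X_1) + 3  [with X_2=-2, X_1=0]  = 3
X_5 = 2X_2 - X_3 + X_1  [with X_2=-2, X_3=3, X_1=0]  = -7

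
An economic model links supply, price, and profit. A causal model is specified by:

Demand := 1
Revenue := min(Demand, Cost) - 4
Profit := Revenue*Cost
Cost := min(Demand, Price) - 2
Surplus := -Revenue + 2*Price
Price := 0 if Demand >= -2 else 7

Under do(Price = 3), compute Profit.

do(Price=3) replaces the equation Price := 0 if Demand >= -2 else 7 with the constant Price = 3.
Cost = min(Demand, Price) - 2  [with Demand=1, Price=3]  = -1
Revenue = min(Demand, Cost) - 4  [with Demand=1, Cost=-1]  = -5
Profit = Revenue*Cost  [with Revenue=-5, Cost=-1]  = 5

5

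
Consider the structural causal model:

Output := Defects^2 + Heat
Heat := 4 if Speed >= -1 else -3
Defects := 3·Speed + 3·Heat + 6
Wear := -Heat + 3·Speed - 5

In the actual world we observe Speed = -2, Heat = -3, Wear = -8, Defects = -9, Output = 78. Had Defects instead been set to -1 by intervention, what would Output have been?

Intervening sets Defects = -1 and removes its equation (Defects := 3·Speed + 3·Heat + 6).
Heat = 4 if Speed >= -1 else -3  [with Speed=-2]  = -3
Output = Defects^2 + Heat  [with Defects=-1, Heat=-3]  = -2

-2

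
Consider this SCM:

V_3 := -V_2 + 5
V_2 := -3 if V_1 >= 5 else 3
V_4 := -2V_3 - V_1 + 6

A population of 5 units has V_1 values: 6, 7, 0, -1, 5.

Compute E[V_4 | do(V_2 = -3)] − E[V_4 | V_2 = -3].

2.6

Every unit gets V_2=-3 under the intervention. V_4 values become -16, -17, -10, -9, -15; E[V_4|do(V_2=-3)] = -13.4.
Conditioning on V_2=-3 selects the 3 unit(s) with V_1 ∈ {6, 7, 5}. Their V_4 values: -16, -17, -15. Mean = -16.
Difference = -13.4 − (-16) = 2.6.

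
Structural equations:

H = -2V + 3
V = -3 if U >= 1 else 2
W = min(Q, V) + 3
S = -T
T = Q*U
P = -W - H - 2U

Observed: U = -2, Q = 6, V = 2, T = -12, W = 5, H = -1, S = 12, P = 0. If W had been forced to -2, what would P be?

do(W=-2) replaces the equation W = min(Q, V) + 3 with the constant W = -2.
V = -3 if U >= 1 else 2  [with U=-2]  = 2
H = -2V + 3  [with V=2]  = -1
P = -W - H - 2U  [with W=-2, H=-1, U=-2]  = 7

7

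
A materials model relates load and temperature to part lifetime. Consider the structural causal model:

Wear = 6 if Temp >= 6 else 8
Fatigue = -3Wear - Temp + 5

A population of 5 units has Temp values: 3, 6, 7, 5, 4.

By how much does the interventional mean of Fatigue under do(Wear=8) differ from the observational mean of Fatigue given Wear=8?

-1

Every unit gets Wear=8 under the intervention. Fatigue values become -22, -25, -26, -24, -23; E[Fatigue|do(Wear=8)] = -24.
E[Fatigue|Wear=8] averages over only the 3 units with Wear=8 (Temp = 3, 5, 4): Fatigue = -22, -24, -23, mean -23.
Difference = -24 − (-23) = -1.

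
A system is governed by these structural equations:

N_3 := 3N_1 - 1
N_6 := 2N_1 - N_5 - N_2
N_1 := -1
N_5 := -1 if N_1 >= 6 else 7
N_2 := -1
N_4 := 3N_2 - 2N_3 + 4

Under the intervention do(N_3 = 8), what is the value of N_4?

-15

The intervention breaks the incoming arrows to N_3: N_3 := 3N_1 - 1 no longer applies, and N_3 = 8.
N_4 = 3N_2 - 2N_3 + 4  [with N_2=-1, N_3=8]  = -15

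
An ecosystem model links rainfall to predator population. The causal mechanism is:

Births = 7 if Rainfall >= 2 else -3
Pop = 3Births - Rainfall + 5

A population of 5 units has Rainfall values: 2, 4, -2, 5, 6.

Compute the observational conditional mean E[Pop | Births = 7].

21.75

Observing Births=7 restricts to units where Births's equation naturally yields 7: Rainfall ∈ {2, 4, 5, 6}. In that subpopulation Pop = 24, 22, 21, 20, mean 21.75.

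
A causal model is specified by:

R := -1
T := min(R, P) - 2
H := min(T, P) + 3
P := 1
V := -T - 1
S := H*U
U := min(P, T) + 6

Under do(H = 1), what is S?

3

The intervention breaks the incoming arrows to H: H := min(T, P) + 3 no longer applies, and H = 1.
T = min(R, P) - 2  [with R=-1, P=1]  = -3
U = min(P, T) + 6  [with P=1, T=-3]  = 3
S = H*U  [with H=1, U=3]  = 3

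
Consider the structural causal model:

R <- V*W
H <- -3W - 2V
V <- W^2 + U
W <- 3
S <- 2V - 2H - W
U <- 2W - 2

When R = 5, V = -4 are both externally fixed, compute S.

Under do(R = 5, V = -4), each intervened variable's structural equation is replaced by its fixed value.
H = -3W - 2V  [with W=3, V=-4]  = -1
S = 2V - 2H - W  [with V=-4, H=-1, W=3]  = -9

-9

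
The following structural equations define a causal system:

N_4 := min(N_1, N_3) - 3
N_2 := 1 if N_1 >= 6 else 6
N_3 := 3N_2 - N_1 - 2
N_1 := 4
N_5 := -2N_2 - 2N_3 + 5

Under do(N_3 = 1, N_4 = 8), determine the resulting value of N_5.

-9

Setting N_3 = 1, N_4 = 8 by intervention discards those variables' equations.
N_2 = 1 if N_1 >= 6 else 6  [with N_1=4]  = 6
N_5 = -2N_2 - 2N_3 + 5  [with N_2=6, N_3=1]  = -9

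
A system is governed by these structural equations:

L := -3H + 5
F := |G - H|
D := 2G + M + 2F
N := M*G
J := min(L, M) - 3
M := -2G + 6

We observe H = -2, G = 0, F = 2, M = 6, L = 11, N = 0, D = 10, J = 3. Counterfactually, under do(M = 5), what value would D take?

The intervention breaks the incoming arrows to M: M := -2G + 6 no longer applies, and M = 5.
F = |G - H|  [with G=0, H=-2]  = 2
D = 2G + M + 2F  [with G=0, M=5, F=2]  = 9

9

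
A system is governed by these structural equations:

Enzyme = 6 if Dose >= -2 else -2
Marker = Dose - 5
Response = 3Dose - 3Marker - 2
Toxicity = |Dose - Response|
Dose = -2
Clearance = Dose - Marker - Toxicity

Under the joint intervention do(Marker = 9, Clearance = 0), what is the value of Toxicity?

33

The joint intervention fixes Marker = 9, Clearance = 0, removing each variable's own equation.
Response = 3Dose - 3Marker - 2  [with Dose=-2, Marker=9]  = -35
Toxicity = |Dose - Response|  [with Dose=-2, Response=-35]  = 33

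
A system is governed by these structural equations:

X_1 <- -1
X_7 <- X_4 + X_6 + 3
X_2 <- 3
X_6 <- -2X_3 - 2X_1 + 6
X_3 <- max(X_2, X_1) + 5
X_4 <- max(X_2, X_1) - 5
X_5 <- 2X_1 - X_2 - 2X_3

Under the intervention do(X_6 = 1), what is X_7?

2

Intervening sets X_6 = 1 and removes its equation (X_6 <- -2X_3 - 2X_1 + 6).
X_4 = max(X_2, X_1) - 5  [with X_2=3, X_1=-1]  = -2
X_7 = X_4 + X_6 + 3  [with X_4=-2, X_6=1]  = 2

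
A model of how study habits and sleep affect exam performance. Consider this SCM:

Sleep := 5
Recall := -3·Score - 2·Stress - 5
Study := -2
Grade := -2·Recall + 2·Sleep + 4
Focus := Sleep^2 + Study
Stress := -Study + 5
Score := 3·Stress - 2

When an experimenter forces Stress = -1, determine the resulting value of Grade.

-10

The intervention breaks the incoming arrows to Stress: Stress := -Study + 5 no longer applies, and Stress = -1.
Score = 3·Stress - 2  [with Stress=-1]  = -5
Recall = -3·Score - 2·Stress - 5  [with Score=-5, Stress=-1]  = 12
Grade = -2·Recall + 2·Sleep + 4  [with Recall=12, Sleep=5]  = -10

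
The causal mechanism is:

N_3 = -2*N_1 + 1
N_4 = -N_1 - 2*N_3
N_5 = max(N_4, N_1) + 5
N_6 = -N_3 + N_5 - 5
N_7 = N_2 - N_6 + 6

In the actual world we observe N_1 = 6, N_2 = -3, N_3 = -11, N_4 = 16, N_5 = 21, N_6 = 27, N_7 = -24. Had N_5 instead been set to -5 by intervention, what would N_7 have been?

Under do(N_5=-5), the mechanism N_5 = max(N_4, N_1) + 5 is discarded; N_5 is fixed at -5.
N_3 = -2*N_1 + 1  [with N_1=6]  = -11
N_6 = -N_3 + N_5 - 5  [with N_3=-11, N_5=-5]  = 1
N_7 = N_2 - N_6 + 6  [with N_2=-3, N_6=1]  = 2

2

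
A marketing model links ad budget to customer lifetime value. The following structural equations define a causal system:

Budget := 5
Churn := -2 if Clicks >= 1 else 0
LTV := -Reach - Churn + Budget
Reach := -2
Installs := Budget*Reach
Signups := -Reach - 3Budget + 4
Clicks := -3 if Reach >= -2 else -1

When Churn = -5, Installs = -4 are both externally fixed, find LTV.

12

Under do(Churn = -5, Installs = -4), each intervened variable's structural equation is replaced by its fixed value.
LTV = -Reach - Churn + Budget  [with Reach=-2, Churn=-5, Budget=5]  = 12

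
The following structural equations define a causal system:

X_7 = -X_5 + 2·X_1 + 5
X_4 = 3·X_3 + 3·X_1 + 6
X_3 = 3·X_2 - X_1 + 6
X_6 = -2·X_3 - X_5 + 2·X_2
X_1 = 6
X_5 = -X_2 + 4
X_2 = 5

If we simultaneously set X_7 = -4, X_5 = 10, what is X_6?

Setting X_7 = -4, X_5 = 10 by intervention discards those variables' equations.
X_3 = 3·X_2 - X_1 + 6  [with X_2=5, X_1=6]  = 15
X_6 = -2·X_3 - X_5 + 2·X_2  [with X_3=15, X_5=10, X_2=5]  = -30

-30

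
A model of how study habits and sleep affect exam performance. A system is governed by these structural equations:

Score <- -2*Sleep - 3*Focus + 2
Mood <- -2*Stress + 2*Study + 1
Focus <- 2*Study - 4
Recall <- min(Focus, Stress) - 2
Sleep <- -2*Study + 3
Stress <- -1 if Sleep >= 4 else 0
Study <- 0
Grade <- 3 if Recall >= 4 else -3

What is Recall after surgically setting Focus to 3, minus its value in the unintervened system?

4

The intervention breaks the incoming arrows to Focus: Focus <- 2*Study - 4 no longer applies, and Focus = 3.
Sleep = -2*Study + 3  [with Study=0]  = 3
Stress = -1 if Sleep >= 4 else 0  [with Sleep=3]  = 0
Recall = min(Focus, Stress) - 2  [with Focus=3, Stress=0]  = -2
Without intervention: Sleep = -2*Study + 3  [with Study=0]  = 3; Stress = -1 if Sleep >= 4 else 0  [with Sleep=3]  = 0; Focus = 2*Study - 4  [with Study=0]  = -4; Recall = min(Focus, Stress) - 2  [with Focus=-4, Stress=0]  = -6.
Change = -2 − (-6) = 4.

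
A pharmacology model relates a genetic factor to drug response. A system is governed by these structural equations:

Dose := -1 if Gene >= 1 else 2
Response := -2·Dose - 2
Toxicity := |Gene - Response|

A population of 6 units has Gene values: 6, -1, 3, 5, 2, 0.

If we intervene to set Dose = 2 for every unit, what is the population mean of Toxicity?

Under do(Dose=2), Dose's equation is replaced by Dose=2 for every unit. Per-unit Toxicity: 12, 5, 9, 11, 8, 6. Mean = 8.5.

8.5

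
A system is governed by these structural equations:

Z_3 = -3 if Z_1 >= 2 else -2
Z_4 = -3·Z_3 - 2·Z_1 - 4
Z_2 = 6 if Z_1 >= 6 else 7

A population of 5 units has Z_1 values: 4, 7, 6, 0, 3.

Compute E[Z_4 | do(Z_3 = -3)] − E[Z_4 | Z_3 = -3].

2

do(Z_3=-3) breaks Z_3's dependence on Z_1. With Z_3=-3 fixed, Z_4 across the units is -3, -9, -7, 5, -1, mean -3.
Conditioning on Z_3=-3 selects the 4 unit(s) with Z_1 ∈ {4, 7, 6, 3}. Their Z_4 values: -3, -9, -7, -1. Mean = -5.
Difference = -3 − (-5) = 2.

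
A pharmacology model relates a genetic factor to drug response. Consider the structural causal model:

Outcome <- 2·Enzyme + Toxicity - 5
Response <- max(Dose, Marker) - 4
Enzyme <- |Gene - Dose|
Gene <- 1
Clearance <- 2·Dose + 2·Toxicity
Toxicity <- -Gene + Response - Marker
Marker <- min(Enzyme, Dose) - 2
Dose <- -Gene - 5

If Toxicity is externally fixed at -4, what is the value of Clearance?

Intervening sets Toxicity = -4 and removes its equation (Toxicity <- -Gene + Response - Marker).
Dose = -Gene - 5  [with Gene=1]  = -6
Clearance = 2·Dose + 2·Toxicity  [with Dose=-6, Toxicity=-4]  = -20

-20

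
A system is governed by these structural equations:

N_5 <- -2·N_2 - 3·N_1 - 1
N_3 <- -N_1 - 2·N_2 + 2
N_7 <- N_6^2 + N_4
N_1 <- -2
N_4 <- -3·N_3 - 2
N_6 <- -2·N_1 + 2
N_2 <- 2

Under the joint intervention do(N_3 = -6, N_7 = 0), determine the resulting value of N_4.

16

The joint intervention fixes N_3 = -6, N_7 = 0, removing each variable's own equation.
N_4 = -3·N_3 - 2  [with N_3=-6]  = 16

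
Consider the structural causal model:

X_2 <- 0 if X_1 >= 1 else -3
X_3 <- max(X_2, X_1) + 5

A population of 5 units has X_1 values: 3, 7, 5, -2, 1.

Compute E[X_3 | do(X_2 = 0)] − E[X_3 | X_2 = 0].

The intervention sets X_2=0 in all 5 units regardless of X_1. Recomputing X_3 per unit gives 8, 12, 10, 5, 6; average 8.2.
E[X_3|X_2=0] averages over only the 4 units with X_2=0 (X_1 = 3, 7, 5, 1): X_3 = 8, 12, 10, 6, mean 9.
Difference = 8.2 − 9 = -0.8.

-0.8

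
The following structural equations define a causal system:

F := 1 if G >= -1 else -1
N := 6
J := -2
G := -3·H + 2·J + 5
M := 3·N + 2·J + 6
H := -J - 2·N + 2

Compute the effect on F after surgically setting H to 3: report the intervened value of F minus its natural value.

The intervention breaks the incoming arrows to H: H := -J - 2·N + 2 no longer applies, and H = 3.
G = -3·H + 2·J + 5  [with H=3, J=-2]  = -8
F = 1 if G >= -1 else -1  [with G=-8]  = -1
Without intervention: H = -J - 2·N + 2  [with J=-2, N=6]  = -8; G = -3·H + 2·J + 5  [with H=-8, J=-2]  = 25; F = 1 if G >= -1 else -1  [with G=25]  = 1.
Change = -1 − 1 = -2.

-2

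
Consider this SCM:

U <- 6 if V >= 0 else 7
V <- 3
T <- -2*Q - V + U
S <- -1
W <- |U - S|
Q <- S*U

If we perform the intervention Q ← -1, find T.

The intervention breaks the incoming arrows to Q: Q <- S*U no longer applies, and Q = -1.
U = 6 if V >= 0 else 7  [with V=3]  = 6
T = -2*Q - V + U  [with Q=-1, V=3, U=6]  = 5

5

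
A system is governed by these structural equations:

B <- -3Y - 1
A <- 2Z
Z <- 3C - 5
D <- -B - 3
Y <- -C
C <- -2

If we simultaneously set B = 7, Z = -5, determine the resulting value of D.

The joint intervention fixes B = 7, Z = -5, removing each variable's own equation.
D = -B - 3  [with B=7]  = -10

-10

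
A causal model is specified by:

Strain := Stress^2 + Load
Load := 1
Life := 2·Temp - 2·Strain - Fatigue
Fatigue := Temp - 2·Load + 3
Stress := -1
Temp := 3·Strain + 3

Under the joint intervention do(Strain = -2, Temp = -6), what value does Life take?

-3

Setting Strain = -2, Temp = -6 by intervention discards those variables' equations.
Fatigue = Temp - 2·Load + 3  [with Temp=-6, Load=1]  = -5
Life = 2·Temp - 2·Strain - Fatigue  [with Temp=-6, Strain=-2, Fatigue=-5]  = -3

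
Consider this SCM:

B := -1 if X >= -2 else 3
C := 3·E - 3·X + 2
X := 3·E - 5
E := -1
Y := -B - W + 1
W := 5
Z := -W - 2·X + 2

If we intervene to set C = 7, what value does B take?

The intervention breaks the incoming arrows to C: C := 3·E - 3·X + 2 no longer applies, and C = 7.
B is not downstream of the intervention, so its value is determined by the original equations.
X = 3·E - 5  [with E=-1]  = -8
B = -1 if X >= -2 else 3  [with X=-8]  = 3

3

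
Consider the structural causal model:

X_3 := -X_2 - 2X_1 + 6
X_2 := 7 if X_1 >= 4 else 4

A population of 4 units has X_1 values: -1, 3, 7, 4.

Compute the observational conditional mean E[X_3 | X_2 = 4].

Observing X_2=4 restricts to units where X_2's equation naturally yields 4: X_1 ∈ {-1, 3}. In that subpopulation X_3 = 4, -4, mean 0.

0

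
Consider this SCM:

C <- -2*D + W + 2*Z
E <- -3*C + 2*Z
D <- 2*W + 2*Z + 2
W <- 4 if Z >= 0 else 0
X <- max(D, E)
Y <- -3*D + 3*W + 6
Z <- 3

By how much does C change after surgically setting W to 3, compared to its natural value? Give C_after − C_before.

3

Under do(W=3), the mechanism W <- 4 if Z >= 0 else 0 is discarded; W is fixed at 3.
D = 2*W + 2*Z + 2  [with W=3, Z=3]  = 14
C = -2*D + W + 2*Z  [with D=14, W=3, Z=3]  = -19
Without intervention: W = 4 if Z >= 0 else 0  [with Z=3]  = 4; D = 2*W + 2*Z + 2  [with W=4, Z=3]  = 16; C = -2*D + W + 2*Z  [with D=16, W=4, Z=3]  = -22.
Change = -19 − (-22) = 3.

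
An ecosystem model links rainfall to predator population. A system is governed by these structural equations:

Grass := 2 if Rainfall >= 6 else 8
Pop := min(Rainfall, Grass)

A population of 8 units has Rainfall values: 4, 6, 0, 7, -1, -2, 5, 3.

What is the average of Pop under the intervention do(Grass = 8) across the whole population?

The intervention sets Grass=8 in all 8 units regardless of Rainfall. Recomputing Pop per unit gives 4, 6, 0, 7, -1, -2, 5, 3; average 2.75.

2.75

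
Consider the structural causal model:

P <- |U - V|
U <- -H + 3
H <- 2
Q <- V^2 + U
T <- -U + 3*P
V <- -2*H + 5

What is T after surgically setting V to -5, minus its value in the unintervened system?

Under do(V=-5), the mechanism V <- -2*H + 5 is discarded; V is fixed at -5.
U = -H + 3  [with H=2]  = 1
P = |U - V|  [with U=1, V=-5]  = 6
T = -U + 3*P  [with U=1, P=6]  = 17
Without intervention: V = -2*H + 5  [with H=2]  = 1; U = -H + 3  [with H=2]  = 1; P = |U - V|  [with U=1, V=1]  = 0; T = -U + 3*P  [with U=1, P=0]  = -1.
Change = 17 − (-1) = 18.

18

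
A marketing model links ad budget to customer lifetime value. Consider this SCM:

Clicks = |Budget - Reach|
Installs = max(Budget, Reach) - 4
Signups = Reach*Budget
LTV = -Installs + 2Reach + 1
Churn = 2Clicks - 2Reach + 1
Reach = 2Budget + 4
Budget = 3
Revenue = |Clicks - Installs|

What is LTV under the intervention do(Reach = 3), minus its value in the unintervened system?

-7

do(Reach=3) replaces the equation Reach = 2Budget + 4 with the constant Reach = 3.
Installs = max(Budget, Reach) - 4  [with Budget=3, Reach=3]  = -1
LTV = -Installs + 2Reach + 1  [with Installs=-1, Reach=3]  = 8
Without intervention: Reach = 2Budget + 4  [with Budget=3]  = 10; Installs = max(Budget, Reach) - 4  [with Budget=3, Reach=10]  = 6; LTV = -Installs + 2Reach + 1  [with Installs=6, Reach=10]  = 15.
Change = 8 − 15 = -7.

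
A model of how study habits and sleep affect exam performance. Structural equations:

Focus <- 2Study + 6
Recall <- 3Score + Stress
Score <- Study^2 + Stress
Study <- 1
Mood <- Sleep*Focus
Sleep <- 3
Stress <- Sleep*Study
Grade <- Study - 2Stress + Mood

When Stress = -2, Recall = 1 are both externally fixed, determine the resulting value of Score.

Setting Stress = -2, Recall = 1 by intervention discards those variables' equations.
Score = Study^2 + Stress  [with Study=1, Stress=-2]  = -1

-1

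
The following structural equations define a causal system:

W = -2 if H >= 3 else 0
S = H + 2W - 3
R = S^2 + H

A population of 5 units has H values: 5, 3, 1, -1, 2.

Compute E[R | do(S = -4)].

The intervention sets S=-4 in all 5 units regardless of H. Recomputing R per unit gives 21, 19, 17, 15, 18; average 18.

18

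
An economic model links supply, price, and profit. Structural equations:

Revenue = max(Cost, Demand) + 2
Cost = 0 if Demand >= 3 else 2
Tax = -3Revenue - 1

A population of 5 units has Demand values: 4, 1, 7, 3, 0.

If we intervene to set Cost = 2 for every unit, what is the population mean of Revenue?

5.6

The intervention sets Cost=2 in all 5 units regardless of Demand. Recomputing Revenue per unit gives 6, 4, 9, 5, 4; average 5.6.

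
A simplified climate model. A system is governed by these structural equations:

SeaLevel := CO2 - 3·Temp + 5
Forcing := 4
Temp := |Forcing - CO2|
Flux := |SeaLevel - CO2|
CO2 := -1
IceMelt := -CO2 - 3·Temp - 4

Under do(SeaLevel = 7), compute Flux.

8

The intervention breaks the incoming arrows to SeaLevel: SeaLevel := CO2 - 3·Temp + 5 no longer applies, and SeaLevel = 7.
Flux = |SeaLevel - CO2|  [with SeaLevel=7, CO2=-1]  = 8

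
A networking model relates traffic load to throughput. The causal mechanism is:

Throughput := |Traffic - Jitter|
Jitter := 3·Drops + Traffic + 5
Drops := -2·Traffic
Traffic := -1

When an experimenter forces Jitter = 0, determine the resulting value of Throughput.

1

The intervention breaks the incoming arrows to Jitter: Jitter := 3·Drops + Traffic + 5 no longer applies, and Jitter = 0.
Throughput = |Traffic - Jitter|  [with Traffic=-1, Jitter=0]  = 1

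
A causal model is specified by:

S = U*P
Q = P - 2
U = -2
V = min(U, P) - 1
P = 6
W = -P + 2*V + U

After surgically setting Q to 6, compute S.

do(Q=6) replaces the equation Q = P - 2 with the constant Q = 6.
S is not downstream of the intervention, so its value is determined by the original equations.
S = U*P  [with U=-2, P=6]  = -12

-12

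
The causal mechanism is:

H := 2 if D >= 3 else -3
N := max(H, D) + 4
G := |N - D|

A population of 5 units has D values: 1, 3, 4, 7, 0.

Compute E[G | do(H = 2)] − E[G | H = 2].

0.6

Under do(H=2), H's equation is replaced by H=2 for every unit. Per-unit G: 5, 4, 4, 4, 6. Mean = 4.6.
E[G|H=2] averages over only the 3 units with H=2 (D = 3, 4, 7): G = 4, 4, 4, mean 4.
Difference = 4.6 − 4 = 0.6.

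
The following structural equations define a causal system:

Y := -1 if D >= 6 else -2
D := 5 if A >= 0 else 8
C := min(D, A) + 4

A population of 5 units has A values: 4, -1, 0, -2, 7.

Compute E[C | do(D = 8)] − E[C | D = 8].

Every unit gets D=8 under the intervention. C values become 8, 3, 4, 2, 11; E[C|do(D=8)] = 5.6.
E[C|D=8] averages over only the 2 units with D=8 (A = -1, -2): C = 3, 2, mean 2.5.
Difference = 5.6 − 2.5 = 3.1.

3.1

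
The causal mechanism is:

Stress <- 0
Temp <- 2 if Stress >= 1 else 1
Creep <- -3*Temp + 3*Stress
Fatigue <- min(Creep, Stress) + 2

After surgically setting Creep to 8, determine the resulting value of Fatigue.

The intervention breaks the incoming arrows to Creep: Creep <- -3*Temp + 3*Stress no longer applies, and Creep = 8.
Fatigue = min(Creep, Stress) + 2  [with Creep=8, Stress=0]  = 2

2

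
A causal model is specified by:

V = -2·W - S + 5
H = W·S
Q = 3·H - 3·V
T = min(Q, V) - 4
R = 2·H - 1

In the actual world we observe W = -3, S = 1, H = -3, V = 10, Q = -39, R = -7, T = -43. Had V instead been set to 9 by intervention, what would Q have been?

Intervening sets V = 9 and removes its equation (V = -2·W - S + 5).
H = W·S  [with W=-3, S=1]  = -3
Q = 3·H - 3·V  [with H=-3, V=9]  = -36

-36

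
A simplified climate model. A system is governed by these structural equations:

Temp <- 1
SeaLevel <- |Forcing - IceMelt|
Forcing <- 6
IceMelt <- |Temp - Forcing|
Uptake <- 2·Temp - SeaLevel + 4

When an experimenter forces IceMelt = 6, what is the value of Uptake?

do(IceMelt=6) replaces the equation IceMelt <- |Temp - Forcing| with the constant IceMelt = 6.
SeaLevel = |Forcing - IceMelt|  [with Forcing=6, IceMelt=6]  = 0
Uptake = 2·Temp - SeaLevel + 4  [with Temp=1, SeaLevel=0]  = 6

6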